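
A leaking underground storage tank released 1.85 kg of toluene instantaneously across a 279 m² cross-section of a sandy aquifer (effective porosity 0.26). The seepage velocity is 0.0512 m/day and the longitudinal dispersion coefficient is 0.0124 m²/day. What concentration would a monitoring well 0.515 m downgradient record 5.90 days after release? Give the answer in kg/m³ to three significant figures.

0.0228 kg/m³

For an instantaneous plane source, C(x,t) = M/(n_e·A·√(4πDt)) · exp(−(x−vt)²/(4Dt)), with n_e·A the pore (flow) area.
Plume center vt = 0.0512 × 5.90 = 0.30208 m, so the well at 0.515 m is 0.21292 m downgradient of the peak.
√(4πDt) = 0.9588 m, giving peak height M/(n_e·A·√(4πDt)) = 1.85/(0.26 × 279 × 0.9588) = 0.02660 kg/m³.
(x−vt)²/(4Dt) = (0.21292)²/(4 × 0.0124 × 5.90) = 0.1549; exp(−0.1549) = 0.8565.
C = 0.02660 × 0.8565 = 0.0228 kg/m³.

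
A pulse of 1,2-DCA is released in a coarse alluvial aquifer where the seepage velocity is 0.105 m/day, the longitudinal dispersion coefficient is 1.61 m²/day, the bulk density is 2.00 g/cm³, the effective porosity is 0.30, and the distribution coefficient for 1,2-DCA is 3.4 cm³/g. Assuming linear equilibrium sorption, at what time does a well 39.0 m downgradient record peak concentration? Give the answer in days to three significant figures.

Retardation factor R = 1 + ρ_b·K_d/n = 1 + 2.00 × 3.4/0.30 = 23.67.
Sorption retards both mechanisms: v_R = v/R = 0.004436 m/day, D_R = D/R = 0.06802 m²/day.
Peak time from v_R²t² + 2D_R t − x² = 0: t = (√(D_R² + v_R²x²) − D_R)/v_R².
√(D_R² + v_R²x²) = √(0.06802² + 0.004436² × 39.0²) = 0.1859; v_R² = 1.968e-05.
t = (0.1859 − 0.06802)/1.968e-05 = 5990 days.

5990 days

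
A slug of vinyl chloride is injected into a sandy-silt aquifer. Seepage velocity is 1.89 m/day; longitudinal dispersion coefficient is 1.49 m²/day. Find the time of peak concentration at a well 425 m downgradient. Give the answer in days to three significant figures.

For the 1D instantaneous-source solution, setting ∂C/∂t = 0 at fixed x gives v²t² + 2Dt − x² = 0, so t = (√(D² + v²x²) − D)/v².
√(D² + v²x²) = √(1.49² + 1.89² × 425²) = 803.3; v² = 3.5721.
t = (803.3 − 1.49)/3.5721 = 224 days (vs. the pure-advection estimate x/v = 225 d).

224 days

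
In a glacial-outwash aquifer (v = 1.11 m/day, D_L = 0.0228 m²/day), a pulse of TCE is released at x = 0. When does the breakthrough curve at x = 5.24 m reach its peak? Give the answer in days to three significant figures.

4.70 days

For the 1D instantaneous-source solution, setting ∂C/∂t = 0 at fixed x gives v²t² + 2Dt − x² = 0, so t = (√(D² + v²x²) − D)/v².
√(D² + v²x²) = √(0.0228² + 1.11² × 5.24²) = 5.816; v² = 1.2321.
t = (5.816 − 0.0228)/1.2321 = 4.70 days (vs. the pure-advection estimate x/v = 4.72 d).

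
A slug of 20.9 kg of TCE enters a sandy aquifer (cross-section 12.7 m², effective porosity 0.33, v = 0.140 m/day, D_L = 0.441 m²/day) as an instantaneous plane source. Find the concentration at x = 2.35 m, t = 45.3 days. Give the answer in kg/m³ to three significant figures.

For an instantaneous plane source, C(x,t) = M/(n_e·A·√(4πDt)) · exp(−(x−vt)²/(4Dt)), with n_e·A the pore (flow) area.
Plume center vt = 0.140 × 45.3 = 6.342 m, so the well at 2.35 m is 3.992 m upgradient of the peak.
√(4πDt) = 15.84 m, giving peak height M/(n_e·A·√(4πDt)) = 20.9/(0.33 × 12.7 × 15.84) = 0.3148 kg/m³.
(x−vt)²/(4Dt) = (-3.992)²/(4 × 0.441 × 45.3) = 0.1994; exp(−0.1994) = 0.8192.
C = 0.3148 × 0.8192 = 0.258 kg/m³.

0.258 kg/m³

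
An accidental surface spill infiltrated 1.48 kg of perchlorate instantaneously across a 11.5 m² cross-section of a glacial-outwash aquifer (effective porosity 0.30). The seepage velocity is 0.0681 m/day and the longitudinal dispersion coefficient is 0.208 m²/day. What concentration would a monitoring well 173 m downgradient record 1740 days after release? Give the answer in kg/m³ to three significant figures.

For an instantaneous plane source, C(x,t) = M/(n_e·A·√(4πDt)) · exp(−(x−vt)²/(4Dt)), with n_e·A the pore (flow) area.
Plume center vt = 0.0681 × 1740 = 118.494 m, so the well at 173 m is 54.506 m downgradient of the peak.
√(4πDt) = 67.44 m, giving peak height M/(n_e·A·√(4πDt)) = 1.48/(0.30 × 11.5 × 67.44) = 0.006361 kg/m³.
(x−vt)²/(4Dt) = (54.506)²/(4 × 0.208 × 1740) = 2.052; exp(−2.052) = 0.1285.
C = 0.006361 × 0.1285 = 0.000817 kg/m³.

0.000817 kg/m³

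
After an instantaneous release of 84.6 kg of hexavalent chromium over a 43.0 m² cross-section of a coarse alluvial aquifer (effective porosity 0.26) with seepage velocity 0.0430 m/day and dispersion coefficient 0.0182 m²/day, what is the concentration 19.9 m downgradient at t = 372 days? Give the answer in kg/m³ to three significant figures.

For an instantaneous plane source, C(x,t) = M/(n_e·A·√(4πDt)) · exp(−(x−vt)²/(4Dt)), with n_e·A the pore (flow) area.
Plume center vt = 0.0430 × 372 = 15.996 m, so the well at 19.9 m is 3.904 m downgradient of the peak.
√(4πDt) = 9.224 m, giving peak height M/(n_e·A·√(4πDt)) = 84.6/(0.26 × 43.0 × 9.224) = 0.8204 kg/m³.
(x−vt)²/(4Dt) = (3.904)²/(4 × 0.0182 × 372) = 0.5628; exp(−0.5628) = 0.5696.
C = 0.8204 × 0.5696 = 0.467 kg/m³.

0.467 kg/m³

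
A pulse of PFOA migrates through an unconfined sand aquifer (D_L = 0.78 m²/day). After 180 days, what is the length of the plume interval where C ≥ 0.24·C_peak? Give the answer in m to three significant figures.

56.6 m

The plume is Gaussian with σ = √(2Dt) = √(2 × 0.78 × 180) = 16.76 m.
C/C_peak = exp(−Δx²/(2σ²)) = 0.24 ⇒ Δx = σ·√(−2 ln 0.24) = 16.76 × 1.689 = 28.31 m.
Width = 2Δx = 56.6 m.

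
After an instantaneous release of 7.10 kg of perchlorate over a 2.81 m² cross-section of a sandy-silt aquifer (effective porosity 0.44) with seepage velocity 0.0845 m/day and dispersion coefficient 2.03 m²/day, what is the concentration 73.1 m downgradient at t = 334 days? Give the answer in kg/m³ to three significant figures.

0.0296 kg/m³

For an instantaneous plane source, C(x,t) = M/(n_e·A·√(4πDt)) · exp(−(x−vt)²/(4Dt)), with n_e·A the pore (flow) area.
Plume center vt = 0.0845 × 334 = 28.223 m, so the well at 73.1 m is 44.877 m downgradient of the peak.
√(4πDt) = 92.31 m, giving peak height M/(n_e·A·√(4πDt)) = 7.10/(0.44 × 2.81 × 92.31) = 0.06221 kg/m³.
(x−vt)²/(4Dt) = (44.877)²/(4 × 2.03 × 334) = 0.7426; exp(−0.7426) = 0.4759.
C = 0.06221 × 0.4759 = 0.0296 kg/m³.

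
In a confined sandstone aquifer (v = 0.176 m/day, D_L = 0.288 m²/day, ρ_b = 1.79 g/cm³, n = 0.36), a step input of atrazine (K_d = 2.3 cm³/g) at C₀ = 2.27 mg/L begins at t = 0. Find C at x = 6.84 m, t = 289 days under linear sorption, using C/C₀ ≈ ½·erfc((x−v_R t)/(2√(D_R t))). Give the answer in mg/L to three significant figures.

Retardation factor R = 1 + ρ_b·K_d/n = 1 + 1.79 × 2.3/0.36 = 12.44.
Sorption retards both mechanisms: v_R = v/R = 0.01415 m/day, D_R = D/R = 0.02315 m²/day.
v_R·t = 0.01415 × 289 = 4.08935 m; 2√(D_R t) = 5.173 m; argument = (6.84 − 4.08935)/5.173 = 0.5317.
C = C₀ × ½·erfc(0.5317) = 2.27 × 0.2260 = 0.513 mg/L.

0.513 mg/L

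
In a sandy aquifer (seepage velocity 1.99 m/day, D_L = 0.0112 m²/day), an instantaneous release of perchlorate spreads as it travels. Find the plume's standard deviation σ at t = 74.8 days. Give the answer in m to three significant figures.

1.29 m

Dispersive spreading gives a Gaussian with σ² = 2Dt; advection only shifts the center.
σ = √(2 × 0.0112 × 74.8) = 1.29 m.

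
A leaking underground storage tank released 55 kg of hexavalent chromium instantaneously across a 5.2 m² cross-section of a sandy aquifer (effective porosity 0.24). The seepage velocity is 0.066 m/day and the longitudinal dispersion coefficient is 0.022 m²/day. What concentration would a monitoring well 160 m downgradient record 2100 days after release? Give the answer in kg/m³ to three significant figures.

0.153 kg/m³

For an instantaneous plane source, C(x,t) = M/(n_e·A·√(4πDt)) · exp(−(x−vt)²/(4Dt)), with n_e·A the pore (flow) area.
Plume center vt = 0.066 × 2100 = 138.6 m, so the well at 160 m is 21.4 m downgradient of the peak.
√(4πDt) = 24.09 m, giving peak height M/(n_e·A·√(4πDt)) = 55/(0.24 × 5.2 × 24.09) = 1.829 kg/m³.
(x−vt)²/(4Dt) = (21.4)²/(4 × 0.022 × 2100) = 2.478; exp(−2.478) = 0.08391.
C = 1.829 × 0.08391 = 0.153 kg/m³.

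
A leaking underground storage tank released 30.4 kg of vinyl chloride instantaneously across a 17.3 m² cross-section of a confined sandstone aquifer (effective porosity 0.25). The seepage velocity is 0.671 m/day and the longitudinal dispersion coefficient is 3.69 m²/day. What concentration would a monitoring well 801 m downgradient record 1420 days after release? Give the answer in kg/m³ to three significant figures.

For an instantaneous plane source, C(x,t) = M/(n_e·A·√(4πDt)) · exp(−(x−vt)²/(4Dt)), with n_e·A the pore (flow) area.
Plume center vt = 0.671 × 1420 = 952.82 m, so the well at 801 m is 151.82 m upgradient of the peak.
√(4πDt) = 256.6 m, giving peak height M/(n_e·A·√(4πDt)) = 30.4/(0.25 × 17.3 × 256.6) = 0.02739 kg/m³.
(x−vt)²/(4Dt) = (-151.82)²/(4 × 3.69 × 1420) = 1.100; exp(−1.100) = 0.3329.
C = 0.02739 × 0.3329 = 0.00912 kg/m³.

0.00912 kg/m³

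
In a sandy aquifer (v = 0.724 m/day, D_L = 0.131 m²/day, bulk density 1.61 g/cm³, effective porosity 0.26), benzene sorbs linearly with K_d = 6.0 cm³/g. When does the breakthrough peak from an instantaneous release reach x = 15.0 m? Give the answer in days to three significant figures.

Retardation factor R = 1 + ρ_b·K_d/n = 1 + 1.61 × 6.0/0.26 = 38.15.
Sorption retards both mechanisms: v_R = v/R = 0.01898 m/day, D_R = D/R = 0.003434 m²/day.
Peak time from v_R²t² + 2D_R t − x² = 0: t = (√(D_R² + v_R²x²) − D_R)/v_R².
√(D_R² + v_R²x²) = √(0.003434² + 0.01898² × 15.0²) = 0.2847; v_R² = 0.0003602.
t = (0.2847 − 0.003434)/0.0003602 = 781 days.

781 days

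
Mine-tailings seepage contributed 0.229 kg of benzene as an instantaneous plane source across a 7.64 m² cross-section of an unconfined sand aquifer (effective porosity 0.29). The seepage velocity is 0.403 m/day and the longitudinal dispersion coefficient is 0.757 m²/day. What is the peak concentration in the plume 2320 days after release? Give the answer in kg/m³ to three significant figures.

0.000696 kg/m³

The peak of an instantaneous 1D plume sits at x = vt; there the Gaussian factor is 1 and C_max = M/(n_e·A·√(4πDt)), where n_e·A is the pore area the mass is dissolved in.
√(4πDt) = √(4π × 0.757 × 2320) = 148.6 m, so C_max = 0.229/(0.29 × 7.64 × 148.6) = 0.000696 kg/m³.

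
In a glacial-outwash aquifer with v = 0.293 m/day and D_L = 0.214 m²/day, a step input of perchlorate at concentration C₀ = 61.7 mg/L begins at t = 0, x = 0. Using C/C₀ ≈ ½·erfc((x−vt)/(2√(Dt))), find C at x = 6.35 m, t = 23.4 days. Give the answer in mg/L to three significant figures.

For a continuous step input, C/C₀ ≈ ½·erfc((x−vt)/(2√(Dt))).
vt = 0.293 × 23.4 = 6.8562 m and 2√(Dt) = 2√(0.214 × 23.4) = 4.476 m.
Argument (x−vt)/(2√(Dt)) = (6.35 − 6.8562)/4.476 = -0.1131; ½·erfc(-0.1131) = 0.5635.
C = 61.7 × 0.5635 = 34.8 mg/L.

34.8 mg/L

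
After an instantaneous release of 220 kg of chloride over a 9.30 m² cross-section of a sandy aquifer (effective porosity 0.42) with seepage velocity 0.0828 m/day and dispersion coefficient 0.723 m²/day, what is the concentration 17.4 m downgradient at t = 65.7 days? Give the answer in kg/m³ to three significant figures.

1.09 kg/m³

For an instantaneous plane source, C(x,t) = M/(n_e·A·√(4πDt)) · exp(−(x−vt)²/(4Dt)), with n_e·A the pore (flow) area.
Plume center vt = 0.0828 × 65.7 = 5.43996 m, so the well at 17.4 m is 11.96004 m downgradient of the peak.
√(4πDt) = 24.43 m, giving peak height M/(n_e·A·√(4πDt)) = 220/(0.42 × 9.30 × 24.43) = 2.306 kg/m³.
(x−vt)²/(4Dt) = (11.96004)²/(4 × 0.723 × 65.7) = 0.7528; exp(−0.7528) = 0.4710.
C = 2.306 × 0.4710 = 1.09 kg/m³.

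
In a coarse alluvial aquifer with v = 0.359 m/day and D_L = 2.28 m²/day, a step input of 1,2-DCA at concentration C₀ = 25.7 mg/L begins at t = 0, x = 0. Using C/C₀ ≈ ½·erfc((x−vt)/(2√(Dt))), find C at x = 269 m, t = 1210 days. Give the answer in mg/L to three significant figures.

For a continuous step input, C/C₀ ≈ ½·erfc((x−vt)/(2√(Dt))).
vt = 0.359 × 1210 = 434.39 m and 2√(Dt) = 2√(2.28 × 1210) = 105.0 m.
Argument (x−vt)/(2√(Dt)) = (269 − 434.39)/105.0 = -1.575; ½·erfc(-1.575) = 0.9870.
C = 25.7 × 0.9870 = 25.4 mg/L.

25.4 mg/L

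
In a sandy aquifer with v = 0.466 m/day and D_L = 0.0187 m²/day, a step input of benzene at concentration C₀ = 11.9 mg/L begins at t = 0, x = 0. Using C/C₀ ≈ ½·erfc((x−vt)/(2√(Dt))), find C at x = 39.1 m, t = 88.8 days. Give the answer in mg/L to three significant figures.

For a continuous step input, C/C₀ ≈ ½·erfc((x−vt)/(2√(Dt))).
vt = 0.466 × 88.8 = 41.3808 m and 2√(Dt) = 2√(0.0187 × 88.8) = 2.577 m.
Argument (x−vt)/(2√(Dt)) = (39.1 − 41.3808)/2.577 = -0.8851; ½·erfc(-0.8851) = 0.8947.
C = 11.9 × 0.8947 = 10.6 mg/L.

10.6 mg/L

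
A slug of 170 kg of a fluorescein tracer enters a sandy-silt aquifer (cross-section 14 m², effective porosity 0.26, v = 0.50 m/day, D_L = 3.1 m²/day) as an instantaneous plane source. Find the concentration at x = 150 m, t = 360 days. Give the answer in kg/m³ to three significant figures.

0.322 kg/m³

For an instantaneous plane source, C(x,t) = M/(n_e·A·√(4πDt)) · exp(−(x−vt)²/(4Dt)), with n_e·A the pore (flow) area.
Plume center vt = 0.50 × 360 = 180 m, so the well at 150 m is 30 m upgradient of the peak.
√(4πDt) = 118.4 m, giving peak height M/(n_e·A·√(4πDt)) = 170/(0.26 × 14 × 118.4) = 0.3945 kg/m³.
(x−vt)²/(4Dt) = (-30)²/(4 × 3.1 × 360) = 0.2016; exp(−0.2016) = 0.8174.
C = 0.3945 × 0.8174 = 0.322 kg/m³.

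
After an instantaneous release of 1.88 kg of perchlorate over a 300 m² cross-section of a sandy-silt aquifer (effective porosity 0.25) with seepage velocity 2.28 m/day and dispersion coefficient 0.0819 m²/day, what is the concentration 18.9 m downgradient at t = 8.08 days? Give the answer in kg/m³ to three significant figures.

0.00797 kg/m³

For an instantaneous plane source, C(x,t) = M/(n_e·A·√(4πDt)) · exp(−(x−vt)²/(4Dt)), with n_e·A the pore (flow) area.
Plume center vt = 2.28 × 8.08 = 18.4224 m, so the well at 18.9 m is 0.4776 m downgradient of the peak.
√(4πDt) = 2.884 m, giving peak height M/(n_e·A·√(4πDt)) = 1.88/(0.25 × 300 × 2.884) = 0.008692 kg/m³.
(x−vt)²/(4Dt) = (0.4776)²/(4 × 0.0819 × 8.08) = 0.08617; exp(−0.08617) = 0.9174.
C = 0.008692 × 0.9174 = 0.00797 kg/m³.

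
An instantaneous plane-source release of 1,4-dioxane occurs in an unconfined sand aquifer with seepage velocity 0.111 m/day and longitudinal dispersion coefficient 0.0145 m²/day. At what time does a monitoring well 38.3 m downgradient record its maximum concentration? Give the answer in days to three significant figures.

344 days

For the 1D instantaneous-source solution, setting ∂C/∂t = 0 at fixed x gives v²t² + 2Dt − x² = 0, so t = (√(D² + v²x²) − D)/v².
√(D² + v²x²) = √(0.0145² + 0.111² × 38.3²) = 4.251; v² = 0.012321.
t = (4.251 − 0.0145)/0.012321 = 344 days (vs. the pure-advection estimate x/v = 345 d).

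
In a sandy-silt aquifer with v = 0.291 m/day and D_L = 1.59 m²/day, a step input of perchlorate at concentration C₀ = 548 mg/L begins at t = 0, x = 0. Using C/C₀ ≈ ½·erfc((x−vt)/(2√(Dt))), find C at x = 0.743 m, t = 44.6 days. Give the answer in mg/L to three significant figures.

For a continuous step input, C/C₀ ≈ ½·erfc((x−vt)/(2√(Dt))).
vt = 0.291 × 44.6 = 12.9786 m and 2√(Dt) = 2√(1.59 × 44.6) = 16.84 m.
Argument (x−vt)/(2√(Dt)) = (0.743 − 12.9786)/16.84 = -0.7266; ½·erfc(-0.7266) = 0.8479.
C = 548 × 0.8479 = 465 mg/L.

465 mg/L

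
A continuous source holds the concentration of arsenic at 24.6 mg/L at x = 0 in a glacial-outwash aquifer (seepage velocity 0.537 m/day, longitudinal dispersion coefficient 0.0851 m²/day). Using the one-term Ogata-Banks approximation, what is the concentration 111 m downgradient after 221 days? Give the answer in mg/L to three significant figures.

22.0 mg/L

For a continuous step input, C/C₀ ≈ ½·erfc((x−vt)/(2√(Dt))).
vt = 0.537 × 221 = 118.677 m and 2√(Dt) = 2√(0.0851 × 221) = 8.673 m.
Argument (x−vt)/(2√(Dt)) = (111 − 118.677)/8.673 = -0.8852; ½·erfc(-0.8852) = 0.8947.
C = 24.6 × 0.8947 = 22.0 mg/L.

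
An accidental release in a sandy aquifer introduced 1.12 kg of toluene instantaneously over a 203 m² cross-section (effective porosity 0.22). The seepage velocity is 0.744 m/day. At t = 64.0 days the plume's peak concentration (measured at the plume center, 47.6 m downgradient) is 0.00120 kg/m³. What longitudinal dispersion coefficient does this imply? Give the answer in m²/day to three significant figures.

0.543 m²/day

At the plume center C_max = M/(n_e·A·√(4πDt)), so D = M²/(4πt·(n_e·A·C_max)²).
n_e·A·C_max = 0.22 × 203 × 0.00120 = 0.05359 kg/m.
D = 1.12²/(4π × 64.0 × 0.05359²) = 0.543 m²/day.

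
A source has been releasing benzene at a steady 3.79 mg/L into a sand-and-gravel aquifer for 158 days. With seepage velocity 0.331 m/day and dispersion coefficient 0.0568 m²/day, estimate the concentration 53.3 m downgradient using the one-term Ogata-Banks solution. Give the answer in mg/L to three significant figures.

For a continuous step input, C/C₀ ≈ ½·erfc((x−vt)/(2√(Dt))).
vt = 0.331 × 158 = 52.298 m and 2√(Dt) = 2√(0.0568 × 158) = 5.991 m.
Argument (x−vt)/(2√(Dt)) = (53.3 − 52.298)/5.991 = 0.1673; ½·erfc(0.1673) = 0.4065.
C = 3.79 × 0.4065 = 1.54 mg/L.

1.54 mg/L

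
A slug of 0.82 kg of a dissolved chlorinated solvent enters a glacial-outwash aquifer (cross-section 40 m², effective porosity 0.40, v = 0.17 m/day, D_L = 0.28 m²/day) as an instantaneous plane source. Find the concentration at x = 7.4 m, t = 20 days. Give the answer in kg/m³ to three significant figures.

For an instantaneous plane source, C(x,t) = M/(n_e·A·√(4πDt)) · exp(−(x−vt)²/(4Dt)), with n_e·A the pore (flow) area.
Plume center vt = 0.17 × 20 = 3.4 m, so the well at 7.4 m is 4 m downgradient of the peak.
√(4πDt) = 8.389 m, giving peak height M/(n_e·A·√(4πDt)) = 0.82/(0.40 × 40 × 8.389) = 0.006109 kg/m³.
(x−vt)²/(4Dt) = (4)²/(4 × 0.28 × 20) = 0.7143; exp(−0.7143) = 0.4895.
C = 0.006109 × 0.4895 = 0.00299 kg/m³.

0.00299 kg/m³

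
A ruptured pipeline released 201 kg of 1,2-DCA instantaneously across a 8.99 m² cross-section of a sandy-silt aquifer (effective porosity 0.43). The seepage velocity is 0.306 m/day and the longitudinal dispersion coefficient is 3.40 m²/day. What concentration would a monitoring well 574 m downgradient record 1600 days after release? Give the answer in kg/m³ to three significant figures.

For an instantaneous plane source, C(x,t) = M/(n_e·A·√(4πDt)) · exp(−(x−vt)²/(4Dt)), with n_e·A the pore (flow) area.
Plume center vt = 0.306 × 1600 = 489.6 m, so the well at 574 m is 84.4 m downgradient of the peak.
√(4πDt) = 261.5 m, giving peak height M/(n_e·A·√(4πDt)) = 201/(0.43 × 8.99 × 261.5) = 0.1988 kg/m³.
(x−vt)²/(4Dt) = (84.4)²/(4 × 3.40 × 1600) = 0.3274; exp(−0.3274) = 0.7208.
C = 0.1988 × 0.7208 = 0.143 kg/m³.

0.143 kg/m³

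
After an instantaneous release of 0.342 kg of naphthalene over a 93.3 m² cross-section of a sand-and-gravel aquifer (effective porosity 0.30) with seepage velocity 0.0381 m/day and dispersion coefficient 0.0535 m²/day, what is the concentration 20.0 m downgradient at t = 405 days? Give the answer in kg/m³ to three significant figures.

For an instantaneous plane source, C(x,t) = M/(n_e·A·√(4πDt)) · exp(−(x−vt)²/(4Dt)), with n_e·A the pore (flow) area.
Plume center vt = 0.0381 × 405 = 15.4305 m, so the well at 20.0 m is 4.5695 m downgradient of the peak.
√(4πDt) = 16.50 m, giving peak height M/(n_e·A·√(4πDt)) = 0.342/(0.30 × 93.3 × 16.50) = 0.0007405 kg/m³.
(x−vt)²/(4Dt) = (4.5695)²/(4 × 0.0535 × 405) = 0.2409; exp(−0.2409) = 0.7859.
C = 0.0007405 × 0.7859 = 0.000582 kg/m³.

0.000582 kg/m³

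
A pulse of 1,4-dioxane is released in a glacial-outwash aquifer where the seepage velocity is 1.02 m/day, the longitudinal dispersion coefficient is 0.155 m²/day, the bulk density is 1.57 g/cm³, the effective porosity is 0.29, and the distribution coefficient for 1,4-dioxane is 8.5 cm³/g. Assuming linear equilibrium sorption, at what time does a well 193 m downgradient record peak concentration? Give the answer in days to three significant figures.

8890 days

Retardation factor R = 1 + ρ_b·K_d/n = 1 + 1.57 × 8.5/0.29 = 47.02.
Sorption retards both mechanisms: v_R = v/R = 0.02169 m/day, D_R = D/R = 0.003296 m²/day.
Peak time from v_R²t² + 2D_R t − x² = 0: t = (√(D_R² + v_R²x²) − D_R)/v_R².
√(D_R² + v_R²x²) = √(0.003296² + 0.02169² × 193²) = 4.186; v_R² = 0.0004705.
t = (4.186 − 0.003296)/0.0004705 = 8890 days.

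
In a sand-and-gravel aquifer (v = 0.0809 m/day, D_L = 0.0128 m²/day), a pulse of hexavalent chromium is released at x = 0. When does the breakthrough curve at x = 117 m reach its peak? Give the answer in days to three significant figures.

For the 1D instantaneous-source solution, setting ∂C/∂t = 0 at fixed x gives v²t² + 2Dt − x² = 0, so t = (√(D² + v²x²) − D)/v².
√(D² + v²x²) = √(0.0128² + 0.0809² × 117²) = 9.465; v² = 0.00654481.
t = (9.465 − 0.0128)/0.00654481 = 1440 days (vs. the pure-advection estimate x/v = 1450 d).

1440 days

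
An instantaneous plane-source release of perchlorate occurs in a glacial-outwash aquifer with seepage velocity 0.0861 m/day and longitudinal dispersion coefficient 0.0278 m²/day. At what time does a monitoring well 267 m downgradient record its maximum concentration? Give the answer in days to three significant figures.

For the 1D instantaneous-source solution, setting ∂C/∂t = 0 at fixed x gives v²t² + 2Dt − x² = 0, so t = (√(D² + v²x²) − D)/v².
√(D² + v²x²) = √(0.0278² + 0.0861² × 267²) = 22.99; v² = 0.00741321.
t = (22.99 − 0.0278)/0.00741321 = 3100 days (vs. the pure-advection estimate x/v = 3100 d).

3100 days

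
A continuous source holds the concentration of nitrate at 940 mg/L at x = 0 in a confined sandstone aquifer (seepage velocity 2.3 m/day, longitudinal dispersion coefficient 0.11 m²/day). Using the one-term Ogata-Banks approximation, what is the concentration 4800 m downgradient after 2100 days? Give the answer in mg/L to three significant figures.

863 mg/L

For a continuous step input, C/C₀ ≈ ½·erfc((x−vt)/(2√(Dt))).
vt = 2.3 × 2100 = 4830 m and 2√(Dt) = 2√(0.11 × 2100) = 30.40 m.
Argument (x−vt)/(2√(Dt)) = (4800 − 4830)/30.40 = -0.9868; ½·erfc(-0.9868) = 0.9186.
C = 940 × 0.9186 = 863 mg/L.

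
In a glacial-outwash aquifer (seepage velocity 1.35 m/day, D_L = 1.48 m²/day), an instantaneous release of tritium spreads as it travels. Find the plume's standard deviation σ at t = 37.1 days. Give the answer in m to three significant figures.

Dispersive spreading gives a Gaussian with σ² = 2Dt; advection only shifts the center.
σ = √(2 × 1.48 × 37.1) = 10.5 m.

10.5 m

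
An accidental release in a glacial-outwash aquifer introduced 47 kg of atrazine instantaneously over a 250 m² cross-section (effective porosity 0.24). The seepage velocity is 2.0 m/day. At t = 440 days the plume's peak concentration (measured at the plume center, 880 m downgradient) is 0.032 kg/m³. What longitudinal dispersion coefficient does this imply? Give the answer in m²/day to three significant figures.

At the plume center C_max = M/(n_e·A·√(4πDt)), so D = M²/(4πt·(n_e·A·C_max)²).
n_e·A·C_max = 0.24 × 250 × 0.032 = 1.920 kg/m.
D = 47²/(4π × 440 × 1.920²) = 0.108 m²/day.

0.108 m²/day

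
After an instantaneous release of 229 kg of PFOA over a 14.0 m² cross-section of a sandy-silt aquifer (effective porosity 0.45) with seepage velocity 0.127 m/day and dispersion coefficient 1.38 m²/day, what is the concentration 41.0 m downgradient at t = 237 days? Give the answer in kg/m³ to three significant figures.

For an instantaneous plane source, C(x,t) = M/(n_e·A·√(4πDt)) · exp(−(x−vt)²/(4Dt)), with n_e·A the pore (flow) area.
Plume center vt = 0.127 × 237 = 30.099 m, so the well at 41.0 m is 10.901 m downgradient of the peak.
√(4πDt) = 64.11 m, giving peak height M/(n_e·A·√(4πDt)) = 229/(0.45 × 14.0 × 64.11) = 0.5670 kg/m³.
(x−vt)²/(4Dt) = (10.901)²/(4 × 1.38 × 237) = 0.09083; exp(−0.09083) = 0.9132.
C = 0.5670 × 0.9132 = 0.518 kg/m³.

0.518 kg/m³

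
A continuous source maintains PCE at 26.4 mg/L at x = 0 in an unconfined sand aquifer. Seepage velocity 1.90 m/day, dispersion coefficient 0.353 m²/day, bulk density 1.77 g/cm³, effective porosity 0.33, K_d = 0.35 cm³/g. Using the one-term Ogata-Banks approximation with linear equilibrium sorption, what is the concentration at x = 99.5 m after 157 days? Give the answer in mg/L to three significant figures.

19.8 mg/L

Retardation factor R = 1 + ρ_b·K_d/n = 1 + 1.77 × 0.35/0.33 = 2.877.
Sorption retards both mechanisms: v_R = v/R = 0.6604 m/day, D_R = D/R = 0.1227 m²/day.
v_R·t = 0.6604 × 157 = 103.6828 m; 2√(D_R t) = 8.778 m; argument = (99.5 − 103.6828)/8.778 = -0.4765.
C = C₀ × ½·erfc(-0.4765) = 26.4 × 0.7498 = 19.8 mg/L.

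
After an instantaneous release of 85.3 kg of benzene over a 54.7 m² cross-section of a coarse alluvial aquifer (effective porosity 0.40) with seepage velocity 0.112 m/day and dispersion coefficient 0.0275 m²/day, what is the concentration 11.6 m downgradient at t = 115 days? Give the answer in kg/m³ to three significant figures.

For an instantaneous plane source, C(x,t) = M/(n_e·A·√(4πDt)) · exp(−(x−vt)²/(4Dt)), with n_e·A the pore (flow) area.
Plume center vt = 0.112 × 115 = 12.88 m, so the well at 11.6 m is 1.28 m upgradient of the peak.
√(4πDt) = 6.304 m, giving peak height M/(n_e·A·√(4πDt)) = 85.3/(0.40 × 54.7 × 6.304) = 0.6184 kg/m³.
(x−vt)²/(4Dt) = (-1.28)²/(4 × 0.0275 × 115) = 0.1295; exp(−0.1295) = 0.8785.
C = 0.6184 × 0.8785 = 0.543 kg/m³.

0.543 kg/m³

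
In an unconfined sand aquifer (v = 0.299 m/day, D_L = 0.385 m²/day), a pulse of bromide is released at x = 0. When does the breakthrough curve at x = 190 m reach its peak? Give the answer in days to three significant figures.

631 days

For the 1D instantaneous-source solution, setting ∂C/∂t = 0 at fixed x gives v²t² + 2Dt − x² = 0, so t = (√(D² + v²x²) − D)/v².
√(D² + v²x²) = √(0.385² + 0.299² × 190²) = 56.81; v² = 0.089401.
t = (56.81 − 0.385)/0.089401 = 631 days (vs. the pure-advection estimate x/v = 635 d).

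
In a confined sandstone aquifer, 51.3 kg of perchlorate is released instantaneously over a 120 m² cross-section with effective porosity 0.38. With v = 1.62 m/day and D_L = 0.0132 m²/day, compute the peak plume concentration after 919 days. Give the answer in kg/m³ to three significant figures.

The peak of an instantaneous 1D plume sits at x = vt; there the Gaussian factor is 1 and C_max = M/(n_e·A·√(4πDt)), where n_e·A is the pore area the mass is dissolved in.
√(4πDt) = √(4π × 0.0132 × 919) = 12.35 m, so C_max = 51.3/(0.38 × 120 × 12.35) = 0.0911 kg/m³.

0.0911 kg/m³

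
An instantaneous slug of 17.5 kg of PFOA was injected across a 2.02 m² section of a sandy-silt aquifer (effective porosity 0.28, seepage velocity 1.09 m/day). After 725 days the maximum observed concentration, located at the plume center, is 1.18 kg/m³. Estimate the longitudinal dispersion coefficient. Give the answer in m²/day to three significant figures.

At the plume center C_max = M/(n_e·A·√(4πDt)), so D = M²/(4πt·(n_e·A·C_max)²).
n_e·A·C_max = 0.28 × 2.02 × 1.18 = 0.6674 kg/m.
D = 17.5²/(4π × 725 × 0.6674²) = 0.0755 m²/day.

0.0755 m²/day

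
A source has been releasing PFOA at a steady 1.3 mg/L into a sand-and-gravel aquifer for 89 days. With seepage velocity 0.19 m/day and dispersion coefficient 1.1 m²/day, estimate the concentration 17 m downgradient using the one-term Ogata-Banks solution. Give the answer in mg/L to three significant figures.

For a continuous step input, C/C₀ ≈ ½·erfc((x−vt)/(2√(Dt))).
vt = 0.19 × 89 = 16.91 m and 2√(Dt) = 2√(1.1 × 89) = 19.79 m.
Argument (x−vt)/(2√(Dt)) = (17 − 16.91)/19.79 = 0.004548; ½·erfc(0.004548) = 0.4974.
C = 1.3 × 0.4974 = 0.647 mg/L.

0.647 mg/L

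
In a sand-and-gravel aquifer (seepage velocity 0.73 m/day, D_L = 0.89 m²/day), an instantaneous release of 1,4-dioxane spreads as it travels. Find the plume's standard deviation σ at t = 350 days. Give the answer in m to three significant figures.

25.0 m

Dispersive spreading gives a Gaussian with σ² = 2Dt; advection only shifts the center.
σ = √(2 × 0.89 × 350) = 25.0 m.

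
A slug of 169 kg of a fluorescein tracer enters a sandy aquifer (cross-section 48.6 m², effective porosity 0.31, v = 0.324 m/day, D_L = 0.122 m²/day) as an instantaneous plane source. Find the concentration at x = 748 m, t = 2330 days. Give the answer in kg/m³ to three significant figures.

For an instantaneous plane source, C(x,t) = M/(n_e·A·√(4πDt)) · exp(−(x−vt)²/(4Dt)), with n_e·A the pore (flow) area.
Plume center vt = 0.324 × 2330 = 754.92 m, so the well at 748 m is 6.92 m upgradient of the peak.
√(4πDt) = 59.77 m, giving peak height M/(n_e·A·√(4πDt)) = 169/(0.31 × 48.6 × 59.77) = 0.1877 kg/m³.
(x−vt)²/(4Dt) = (-6.92)²/(4 × 0.122 × 2330) = 0.04211; exp(−0.04211) = 0.9588.
C = 0.1877 × 0.9588 = 0.180 kg/m³.

0.180 kg/m³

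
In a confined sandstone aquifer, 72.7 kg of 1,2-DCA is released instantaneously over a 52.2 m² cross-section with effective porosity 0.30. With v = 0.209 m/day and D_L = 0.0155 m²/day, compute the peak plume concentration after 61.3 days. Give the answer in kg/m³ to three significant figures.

1.34 kg/m³

The peak of an instantaneous 1D plume sits at x = vt; there the Gaussian factor is 1 and C_max = M/(n_e·A·√(4πDt)), where n_e·A is the pore area the mass is dissolved in.
√(4πDt) = √(4π × 0.0155 × 61.3) = 3.455 m, so C_max = 72.7/(0.30 × 52.2 × 3.455) = 1.34 kg/m³.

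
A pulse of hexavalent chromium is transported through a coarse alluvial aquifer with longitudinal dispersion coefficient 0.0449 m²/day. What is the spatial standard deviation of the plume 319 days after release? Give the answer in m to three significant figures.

5.35 m

Dispersive spreading gives a Gaussian with σ² = 2Dt; advection only shifts the center.
σ = √(2 × 0.0449 × 319) = 5.35 m.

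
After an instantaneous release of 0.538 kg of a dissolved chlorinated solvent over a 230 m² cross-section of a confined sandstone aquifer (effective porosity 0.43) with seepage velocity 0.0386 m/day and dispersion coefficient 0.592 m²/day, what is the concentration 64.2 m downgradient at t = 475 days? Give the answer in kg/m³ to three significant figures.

For an instantaneous plane source, C(x,t) = M/(n_e·A·√(4πDt)) · exp(−(x−vt)²/(4Dt)), with n_e·A the pore (flow) area.
Plume center vt = 0.0386 × 475 = 18.335 m, so the well at 64.2 m is 45.865 m downgradient of the peak.
√(4πDt) = 59.44 m, giving peak height M/(n_e·A·√(4πDt)) = 0.538/(0.43 × 230 × 59.44) = 9.152e-05 kg/m³.
(x−vt)²/(4Dt) = (45.865)²/(4 × 0.592 × 475) = 1.870; exp(−1.870) = 0.1541.
C = 9.152e-05 × 0.1541 = 1.41e-05 kg/m³.

1.41e-05 kg/m³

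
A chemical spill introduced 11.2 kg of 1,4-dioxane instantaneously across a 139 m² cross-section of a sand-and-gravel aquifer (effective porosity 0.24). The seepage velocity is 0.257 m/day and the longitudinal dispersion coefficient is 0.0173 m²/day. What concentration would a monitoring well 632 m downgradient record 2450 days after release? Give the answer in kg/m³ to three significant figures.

0.0141 kg/m³

For an instantaneous plane source, C(x,t) = M/(n_e·A·√(4πDt)) · exp(−(x−vt)²/(4Dt)), with n_e·A the pore (flow) area.
Plume center vt = 0.257 × 2450 = 629.65 m, so the well at 632 m is 2.35 m downgradient of the peak.
√(4πDt) = 23.08 m, giving peak height M/(n_e·A·√(4πDt)) = 11.2/(0.24 × 139 × 23.08) = 0.01455 kg/m³.
(x−vt)²/(4Dt) = (2.35)²/(4 × 0.0173 × 2450) = 0.03257; exp(−0.03257) = 0.9680.
C = 0.01455 × 0.9680 = 0.0141 kg/m³.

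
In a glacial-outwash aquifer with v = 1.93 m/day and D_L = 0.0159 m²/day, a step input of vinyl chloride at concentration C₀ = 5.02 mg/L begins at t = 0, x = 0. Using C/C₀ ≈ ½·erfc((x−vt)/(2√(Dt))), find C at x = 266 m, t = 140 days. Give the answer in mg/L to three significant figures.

For a continuous step input, C/C₀ ≈ ½·erfc((x−vt)/(2√(Dt))).
vt = 1.93 × 140 = 270.2 m and 2√(Dt) = 2√(0.0159 × 140) = 2.984 m.
Argument (x−vt)/(2√(Dt)) = (266 − 270.2)/2.984 = -1.408; ½·erfc(-1.408) = 0.9768.
C = 5.02 × 0.9768 = 4.90 mg/L.

4.90 mg/L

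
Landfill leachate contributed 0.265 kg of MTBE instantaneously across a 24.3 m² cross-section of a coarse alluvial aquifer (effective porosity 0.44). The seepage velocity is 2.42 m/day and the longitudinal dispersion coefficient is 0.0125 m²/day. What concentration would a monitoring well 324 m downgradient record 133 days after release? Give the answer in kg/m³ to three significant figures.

For an instantaneous plane source, C(x,t) = M/(n_e·A·√(4πDt)) · exp(−(x−vt)²/(4Dt)), with n_e·A the pore (flow) area.
Plume center vt = 2.42 × 133 = 321.86 m, so the well at 324 m is 2.14 m downgradient of the peak.
√(4πDt) = 4.571 m, giving peak height M/(n_e·A·√(4πDt)) = 0.265/(0.44 × 24.3 × 4.571) = 0.005422 kg/m³.
(x−vt)²/(4Dt) = (2.14)²/(4 × 0.0125 × 133) = 0.6887; exp(−0.6887) = 0.5022.
C = 0.005422 × 0.5022 = 0.00272 kg/m³.

0.00272 kg/m³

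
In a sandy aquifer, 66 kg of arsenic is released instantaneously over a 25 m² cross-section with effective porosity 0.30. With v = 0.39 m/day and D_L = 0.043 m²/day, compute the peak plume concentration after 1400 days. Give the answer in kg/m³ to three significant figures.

0.320 kg/m³

The peak of an instantaneous 1D plume sits at x = vt; there the Gaussian factor is 1 and C_max = M/(n_e·A·√(4πDt)), where n_e·A is the pore area the mass is dissolved in.
√(4πDt) = √(4π × 0.043 × 1400) = 27.50 m, so C_max = 66/(0.30 × 25 × 27.50) = 0.320 kg/m³.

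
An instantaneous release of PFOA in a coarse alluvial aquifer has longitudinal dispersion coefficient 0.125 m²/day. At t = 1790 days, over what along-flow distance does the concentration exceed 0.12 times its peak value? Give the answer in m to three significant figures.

The plume is Gaussian with σ = √(2Dt) = √(2 × 0.125 × 1790) = 21.15 m.
C/C_peak = exp(−Δx²/(2σ²)) = 0.12 ⇒ Δx = σ·√(−2 ln 0.12) = 21.15 × 2.059 = 43.55 m.
Width = 2Δx = 87.1 m.

87.1 m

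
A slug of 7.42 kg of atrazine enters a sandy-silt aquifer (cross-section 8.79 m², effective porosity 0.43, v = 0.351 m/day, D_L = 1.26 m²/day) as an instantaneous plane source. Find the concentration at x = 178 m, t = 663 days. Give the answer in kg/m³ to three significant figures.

0.00782 kg/m³

For an instantaneous plane source, C(x,t) = M/(n_e·A·√(4πDt)) · exp(−(x−vt)²/(4Dt)), with n_e·A the pore (flow) area.
Plume center vt = 0.351 × 663 = 232.713 m, so the well at 178 m is 54.713 m upgradient of the peak.
√(4πDt) = 102.5 m, giving peak height M/(n_e·A·√(4πDt)) = 7.42/(0.43 × 8.79 × 102.5) = 0.01915 kg/m³.
(x−vt)²/(4Dt) = (-54.713)²/(4 × 1.26 × 663) = 0.8959; exp(−0.8959) = 0.4082.
C = 0.01915 × 0.4082 = 0.00782 kg/m³.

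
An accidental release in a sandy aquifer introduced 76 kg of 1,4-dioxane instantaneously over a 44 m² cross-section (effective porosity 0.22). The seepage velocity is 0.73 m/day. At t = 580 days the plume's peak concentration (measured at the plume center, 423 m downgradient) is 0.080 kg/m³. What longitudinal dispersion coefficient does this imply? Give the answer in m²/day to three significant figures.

1.32 m²/day

At the plume center C_max = M/(n_e·A·√(4πDt)), so D = M²/(4πt·(n_e·A·C_max)²).
n_e·A·C_max = 0.22 × 44 × 0.080 = 0.7744 kg/m.
D = 76²/(4π × 580 × 0.7744²) = 1.32 m²/day.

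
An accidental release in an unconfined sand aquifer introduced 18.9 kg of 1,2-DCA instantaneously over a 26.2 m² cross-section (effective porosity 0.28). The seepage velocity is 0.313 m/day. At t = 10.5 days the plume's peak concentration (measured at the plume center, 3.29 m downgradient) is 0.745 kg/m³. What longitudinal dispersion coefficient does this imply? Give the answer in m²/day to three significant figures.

At the plume center C_max = M/(n_e·A·√(4πDt)), so D = M²/(4πt·(n_e·A·C_max)²).
n_e·A·C_max = 0.28 × 26.2 × 0.745 = 5.465 kg/m.
D = 18.9²/(4π × 10.5 × 5.465²) = 0.0906 m²/day.

0.0906 m²/day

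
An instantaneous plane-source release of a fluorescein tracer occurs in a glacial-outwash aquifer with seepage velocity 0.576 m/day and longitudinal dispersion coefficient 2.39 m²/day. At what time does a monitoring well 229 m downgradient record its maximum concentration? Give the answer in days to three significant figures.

For the 1D instantaneous-source solution, setting ∂C/∂t = 0 at fixed x gives v²t² + 2Dt − x² = 0, so t = (√(D² + v²x²) − D)/v².
√(D² + v²x²) = √(2.39² + 0.576² × 229²) = 131.9; v² = 0.331776.
t = (131.9 − 2.39)/0.331776 = 390 days (vs. the pure-advection estimate x/v = 398 d).

390 days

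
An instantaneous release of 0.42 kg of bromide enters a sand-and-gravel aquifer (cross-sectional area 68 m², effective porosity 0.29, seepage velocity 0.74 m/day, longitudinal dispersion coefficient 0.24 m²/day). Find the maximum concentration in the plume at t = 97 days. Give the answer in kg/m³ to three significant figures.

0.00125 kg/m³

The peak of an instantaneous 1D plume sits at x = vt; there the Gaussian factor is 1 and C_max = M/(n_e·A·√(4πDt)), where n_e·A is the pore area the mass is dissolved in.
√(4πDt) = √(4π × 0.24 × 97) = 17.10 m, so C_max = 0.42/(0.29 × 68 × 17.10) = 0.00125 kg/m³.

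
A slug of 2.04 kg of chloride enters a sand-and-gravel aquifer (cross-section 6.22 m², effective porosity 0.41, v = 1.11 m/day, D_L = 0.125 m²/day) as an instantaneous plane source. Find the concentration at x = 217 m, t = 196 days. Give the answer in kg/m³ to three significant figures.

For an instantaneous plane source, C(x,t) = M/(n_e·A·√(4πDt)) · exp(−(x−vt)²/(4Dt)), with n_e·A the pore (flow) area.
Plume center vt = 1.11 × 196 = 217.56 m, so the well at 217 m is 0.56 m upgradient of the peak.
√(4πDt) = 17.55 m, giving peak height M/(n_e·A·√(4πDt)) = 2.04/(0.41 × 6.22 × 17.55) = 0.04558 kg/m³.
(x−vt)²/(4Dt) = (-0.56)²/(4 × 0.125 × 196) = 0.003200; exp(−0.003200) = 0.9968.
C = 0.04558 × 0.9968 = 0.0454 kg/m³.

0.0454 kg/m³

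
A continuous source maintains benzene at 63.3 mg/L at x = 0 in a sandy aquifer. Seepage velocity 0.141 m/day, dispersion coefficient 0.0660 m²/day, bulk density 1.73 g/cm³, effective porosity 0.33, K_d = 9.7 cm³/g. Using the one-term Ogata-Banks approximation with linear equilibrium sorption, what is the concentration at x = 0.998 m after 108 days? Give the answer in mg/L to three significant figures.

Retardation factor R = 1 + ρ_b·K_d/n = 1 + 1.73 × 9.7/0.33 = 51.85.
Sorption retards both mechanisms: v_R = v/R = 0.002719 m/day, D_R = D/R = 0.001273 m²/day.
v_R·t = 0.002719 × 108 = 0.293652 m; 2√(D_R t) = 0.7416 m; argument = (0.998 − 0.293652)/0.7416 = 0.9498.
C = C₀ × ½·erfc(0.9498) = 63.3 × 0.08960 = 5.67 mg/L.

5.67 mg/L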